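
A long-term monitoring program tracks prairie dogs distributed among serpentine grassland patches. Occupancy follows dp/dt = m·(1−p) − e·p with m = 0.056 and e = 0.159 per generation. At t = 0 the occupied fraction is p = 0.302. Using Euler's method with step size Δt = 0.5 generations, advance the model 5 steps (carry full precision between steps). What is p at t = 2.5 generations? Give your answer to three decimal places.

Update rule: p ← p + [m·(1−p) − e·p]·Δt with Δt = 0.5.
step 1: Δp = -0.00447, p = 0.29753
step 2: Δp = -0.00399, p = 0.29355
step 3: Δp = -0.00356, p = 0.28999
step 4: Δp = -0.00317, p = 0.28682
step 5: Δp = -0.00283, p = 0.28399

0.284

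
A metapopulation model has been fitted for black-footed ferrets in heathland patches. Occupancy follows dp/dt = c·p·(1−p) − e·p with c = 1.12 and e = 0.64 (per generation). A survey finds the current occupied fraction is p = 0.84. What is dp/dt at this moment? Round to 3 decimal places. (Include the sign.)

Colonization term: c·p·(1−p) = 1.12×0.84×0.1600 = 0.15053.
Extinction term: e·p = 0.53760.
dp/dt = 0.15053 − 0.53760 = -0.38707.

-0.387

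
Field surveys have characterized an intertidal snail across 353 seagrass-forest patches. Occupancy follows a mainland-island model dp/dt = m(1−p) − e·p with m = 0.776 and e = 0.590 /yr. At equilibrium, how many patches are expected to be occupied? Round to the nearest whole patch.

201

p* = m/(m+e) = 0.776/1.3660 = 0.5681.
Expected occupied patches = N × p* = 353 × 0.5681 = 200.53 ≈ 201.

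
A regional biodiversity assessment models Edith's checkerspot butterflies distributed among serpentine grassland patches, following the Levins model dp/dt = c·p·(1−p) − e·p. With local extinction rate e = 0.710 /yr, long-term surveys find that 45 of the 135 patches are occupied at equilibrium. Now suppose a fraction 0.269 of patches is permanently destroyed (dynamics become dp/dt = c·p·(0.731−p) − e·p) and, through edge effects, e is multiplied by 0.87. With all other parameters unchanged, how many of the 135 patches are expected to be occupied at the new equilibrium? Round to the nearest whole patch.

20

Observed p* = 45/135 = 0.33333.
Balance c(1−p*) = e gives c = e/(1 − 0.33333) = 0.710/0.66667 = 1.06499.
New p* = 0.731 − e/c = 0.731 − 0.61770/1.06499 = 0.15099.
Expected occupied = 135 × 0.15099 = 20.38 ≈ 20.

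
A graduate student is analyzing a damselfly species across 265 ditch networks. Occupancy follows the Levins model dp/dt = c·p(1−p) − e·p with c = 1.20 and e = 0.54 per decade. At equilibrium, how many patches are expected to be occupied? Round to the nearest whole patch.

p* = 1 − e/c = 1 − 0.54/1.20 = 0.5500.
Expected occupied patches = N × p* = 265 × 0.5500 = 145.75 ≈ 146.

146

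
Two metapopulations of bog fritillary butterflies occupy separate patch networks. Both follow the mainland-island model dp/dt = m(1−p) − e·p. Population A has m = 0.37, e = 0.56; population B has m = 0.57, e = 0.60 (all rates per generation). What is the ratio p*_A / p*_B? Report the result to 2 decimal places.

A: p*_A = m/(m+e) = 0.37/0.9300 = 0.3978.
B: p*_B = 0.57/1.1700 = 0.4872.
p*_A / p*_B = 0.3978/0.4872 = 0.8166.

0.82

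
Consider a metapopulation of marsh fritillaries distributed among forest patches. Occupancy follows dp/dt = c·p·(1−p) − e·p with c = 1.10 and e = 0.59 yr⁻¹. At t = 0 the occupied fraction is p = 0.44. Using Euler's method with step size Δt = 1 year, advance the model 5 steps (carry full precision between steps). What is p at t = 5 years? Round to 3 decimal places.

0.463

Update rule: p ← p + [c·p·(1−p) − e·p]·Δt with Δt = 1.
p: 0.44000 → 0.45144  (Δp = +0.01144)
p: 0.45144 → 0.45750  (Δp = +0.00606)
p: 0.45750 → 0.46059  (Δp = +0.00309)
p: 0.46059 → 0.46213  (Δp = +0.00155)
p: 0.46213 → 0.46290  (Δp = +0.00076)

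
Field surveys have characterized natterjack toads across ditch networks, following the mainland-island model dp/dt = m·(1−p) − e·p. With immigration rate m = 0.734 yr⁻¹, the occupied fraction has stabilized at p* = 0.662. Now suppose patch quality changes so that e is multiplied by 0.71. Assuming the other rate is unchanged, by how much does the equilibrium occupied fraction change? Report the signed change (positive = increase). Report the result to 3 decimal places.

0.072

Balance m(1−p*) = e·p* gives e = m(1−p*)/p* = 0.734×0.33800/0.66200 = 0.37476.
New p* = m/(m+e) = 0.73400/(0.73400+0.26608) = 0.73394.
Δp* = 0.73394 − 0.66200 = +0.07194.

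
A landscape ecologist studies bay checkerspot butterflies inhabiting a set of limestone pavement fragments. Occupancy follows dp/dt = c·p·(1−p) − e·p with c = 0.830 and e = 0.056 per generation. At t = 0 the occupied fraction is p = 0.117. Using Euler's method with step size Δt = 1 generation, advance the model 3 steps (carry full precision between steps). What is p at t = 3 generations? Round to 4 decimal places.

0.4778

Update rule: p ← p + [c·p·(1−p) − e·p]·Δt with Δt = 1.
step 1: Δp = +0.07920, p = 0.19620
step 2: Δp = +0.11991, p = 0.31610
step 3: Δp = +0.16173, p = 0.47783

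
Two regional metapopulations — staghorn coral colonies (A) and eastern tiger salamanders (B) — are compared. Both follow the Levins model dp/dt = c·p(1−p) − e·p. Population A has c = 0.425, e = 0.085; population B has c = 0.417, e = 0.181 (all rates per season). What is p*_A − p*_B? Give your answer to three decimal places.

0.234

A: p*_A = 1 − 0.085/0.425 = 0.8000.
B: p*_B = 1 − 0.181/0.417 = 0.5659.
p*_A − p*_B = 0.8000 − 0.5659 = 0.2341.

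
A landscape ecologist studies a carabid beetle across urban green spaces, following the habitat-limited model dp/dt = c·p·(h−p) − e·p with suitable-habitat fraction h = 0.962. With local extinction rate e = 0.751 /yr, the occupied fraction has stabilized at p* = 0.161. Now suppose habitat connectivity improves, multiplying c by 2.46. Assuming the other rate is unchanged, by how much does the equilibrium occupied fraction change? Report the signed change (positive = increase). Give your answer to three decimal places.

Balance c(h−p*) = e gives c = e/(0.962 − 0.16100) = 0.751/0.80100 = 0.93758.
New p* = 0.962 − e/c = 0.962 − 0.75100/2.30645 = 0.63639.
Δp* = 0.63639 − 0.16100 = +0.47539.

0.475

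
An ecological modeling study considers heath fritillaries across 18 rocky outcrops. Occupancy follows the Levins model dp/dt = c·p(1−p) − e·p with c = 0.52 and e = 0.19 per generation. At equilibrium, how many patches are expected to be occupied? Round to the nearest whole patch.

11

p* = 1 − e/c = 1 − 0.19/0.52 = 0.6346.
Expected occupied patches = N × p* = 18 × 0.6346 = 11.42 ≈ 11.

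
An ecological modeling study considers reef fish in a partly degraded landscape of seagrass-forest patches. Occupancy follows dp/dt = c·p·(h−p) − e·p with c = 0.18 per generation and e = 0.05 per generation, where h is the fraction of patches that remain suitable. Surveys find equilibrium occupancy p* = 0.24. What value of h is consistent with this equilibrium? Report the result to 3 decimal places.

At equilibrium c(h−p*) = e, so h = p* + e/c.
h = 0.24 + 0.05/0.18 = 0.24 + 0.2778 = 0.5178.

0.518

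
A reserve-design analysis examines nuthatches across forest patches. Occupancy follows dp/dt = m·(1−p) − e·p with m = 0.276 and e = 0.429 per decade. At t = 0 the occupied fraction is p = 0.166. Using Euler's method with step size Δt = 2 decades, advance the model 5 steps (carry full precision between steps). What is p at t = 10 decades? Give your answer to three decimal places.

0.394

Update rule: p ← p + [m·(1−p) − e·p]·Δt with Δt = 2.
  1  |  dp/dt·Δt = +0.317940  |  p_1 = 0.483940
  2  |  dp/dt·Δt = -0.130355  |  p_2 = 0.353585
  3  |  dp/dt·Δt = +0.053446  |  p_3 = 0.407030
  4  |  dp/dt·Δt = -0.021913  |  p_4 = 0.385118
  5  |  dp/dt·Δt = +0.008984  |  p_5 = 0.394102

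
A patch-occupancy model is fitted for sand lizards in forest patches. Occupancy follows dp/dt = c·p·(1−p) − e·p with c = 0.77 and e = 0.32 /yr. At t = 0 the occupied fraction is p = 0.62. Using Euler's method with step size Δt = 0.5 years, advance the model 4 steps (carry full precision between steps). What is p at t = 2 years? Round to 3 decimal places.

Update rule: p ← p + [c·p·(1−p) − e·p]·Δt with Δt = 0.5.
  1  |  dp/dt·Δt = -0.008494  |  p_1 = 0.611506
  2  |  dp/dt·Δt = -0.006378  |  p_2 = 0.605128
  3  |  dp/dt·Δt = -0.004825  |  p_3 = 0.600303
  4  |  dp/dt·Δt = -0.003672  |  p_4 = 0.596631

0.597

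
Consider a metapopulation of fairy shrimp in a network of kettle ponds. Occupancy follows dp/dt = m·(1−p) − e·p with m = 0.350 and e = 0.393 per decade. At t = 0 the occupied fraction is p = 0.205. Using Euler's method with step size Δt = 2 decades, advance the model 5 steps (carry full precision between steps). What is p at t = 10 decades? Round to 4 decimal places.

Update rule: p ← p + [m·(1−p) − e·p]·Δt with Δt = 2.
  1  |  dp/dt·Δt = +0.395370  |  p_1 = 0.600370
  2  |  dp/dt·Δt = -0.192150  |  p_2 = 0.408220
  3  |  dp/dt·Δt = +0.093385  |  p_3 = 0.501605
  4  |  dp/dt·Δt = -0.045385  |  p_4 = 0.456220
  5  |  dp/dt·Δt = +0.022057  |  p_5 = 0.478277

0.4783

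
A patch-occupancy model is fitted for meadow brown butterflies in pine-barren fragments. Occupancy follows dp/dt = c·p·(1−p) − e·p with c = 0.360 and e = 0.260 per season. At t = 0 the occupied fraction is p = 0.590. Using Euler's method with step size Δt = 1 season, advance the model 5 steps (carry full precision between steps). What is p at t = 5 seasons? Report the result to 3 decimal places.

Update rule: p ← p + [c·p·(1−p) − e·p]·Δt with Δt = 1.
step 1: Δp = -0.06632, p = 0.52368
step 2: Δp = -0.04636, p = 0.47732
step 3: Δp = -0.03429, p = 0.44303
step 4: Δp = -0.02636, p = 0.41668
step 5: Δp = -0.02084, p = 0.39584

0.396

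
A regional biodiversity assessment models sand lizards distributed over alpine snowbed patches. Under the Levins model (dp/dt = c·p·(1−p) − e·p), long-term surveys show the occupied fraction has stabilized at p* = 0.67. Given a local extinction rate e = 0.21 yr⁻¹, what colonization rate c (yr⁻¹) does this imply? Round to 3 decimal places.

0.636

At equilibrium c(1−p*) = e, so c = e/(1−p*).
c = 0.21/(1 − 0.67) = 0.21/0.3300 = 0.6364.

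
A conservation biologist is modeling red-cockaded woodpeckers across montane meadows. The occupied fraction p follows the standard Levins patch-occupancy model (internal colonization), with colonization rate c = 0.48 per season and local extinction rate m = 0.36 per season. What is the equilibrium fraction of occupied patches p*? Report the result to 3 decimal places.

Setting dp/dt = 0 and dividing through by p* gives c·(1−p*) = m.
So p* = 1 − m/c = 1 − 0.36/0.48 = 1 − 0.7500 = 0.2500.

0.250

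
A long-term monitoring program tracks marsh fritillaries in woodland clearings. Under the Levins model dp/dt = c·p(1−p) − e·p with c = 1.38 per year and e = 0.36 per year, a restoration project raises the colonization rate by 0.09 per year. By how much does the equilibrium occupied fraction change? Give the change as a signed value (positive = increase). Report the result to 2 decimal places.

Before: p* = 1 − 0.36/1.38 = 0.7391.
After the change, c = 1.47, e = 0.36, so p* = 1 − 0.36/1.47 = 0.7551.
Δp* = 0.7551 − 0.7391 = +0.0160.

0.02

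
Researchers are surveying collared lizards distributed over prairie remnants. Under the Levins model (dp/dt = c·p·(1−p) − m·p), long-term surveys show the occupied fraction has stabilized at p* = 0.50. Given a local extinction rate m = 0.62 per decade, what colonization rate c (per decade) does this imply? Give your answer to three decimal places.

At equilibrium c(1−p*) = m, so c = m/(1−p*).
c = 0.62/(1 − 0.50) = 0.62/0.5000 = 1.2400.

1.240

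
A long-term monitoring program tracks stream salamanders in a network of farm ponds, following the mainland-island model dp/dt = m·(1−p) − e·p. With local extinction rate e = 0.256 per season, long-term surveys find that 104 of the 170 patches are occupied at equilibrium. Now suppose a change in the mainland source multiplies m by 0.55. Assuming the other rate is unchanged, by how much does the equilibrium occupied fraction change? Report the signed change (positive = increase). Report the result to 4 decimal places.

Observed p* = 104/170 = 0.61176.
Balance m(1−p*) = e·p* gives m = e·p*/(1−p*) = 0.256×0.61176/0.38824 = 0.40339.
New p* = m/(m+e) = 0.22186/(0.22186+0.25600) = 0.46428.
Δp* = 0.46428 − 0.61176 = -0.14748.

-0.1475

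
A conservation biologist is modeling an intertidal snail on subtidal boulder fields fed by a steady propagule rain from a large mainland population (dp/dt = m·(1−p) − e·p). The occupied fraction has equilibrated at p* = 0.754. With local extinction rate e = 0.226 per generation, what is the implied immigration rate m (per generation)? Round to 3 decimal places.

At equilibrium m(1−p*) = e·p*, so m = e·p*/(1−p*).
m = 0.226 × 0.754 / 0.2460 = 0.1704/0.2460 = 0.6927.

0.693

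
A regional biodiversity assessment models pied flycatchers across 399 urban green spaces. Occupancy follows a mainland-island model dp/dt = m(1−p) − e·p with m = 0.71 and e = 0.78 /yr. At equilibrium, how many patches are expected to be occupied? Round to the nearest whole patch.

p* = m/(m+e) = 0.71/1.4900 = 0.4765.
Expected occupied patches = N × p* = 399 × 0.4765 = 190.13 ≈ 190.

190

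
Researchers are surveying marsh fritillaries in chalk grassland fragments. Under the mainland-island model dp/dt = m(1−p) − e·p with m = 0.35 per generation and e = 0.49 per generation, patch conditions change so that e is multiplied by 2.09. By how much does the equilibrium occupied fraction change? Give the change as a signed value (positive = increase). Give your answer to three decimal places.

Before: p* = 0.35/(0.35+0.49) = 0.4167.
After: m = 0.35, e = 1.0241; p* = 0.35/1.3741 = 0.2547.
Δp* = 0.2547 − 0.4167 = -0.1620.

-0.162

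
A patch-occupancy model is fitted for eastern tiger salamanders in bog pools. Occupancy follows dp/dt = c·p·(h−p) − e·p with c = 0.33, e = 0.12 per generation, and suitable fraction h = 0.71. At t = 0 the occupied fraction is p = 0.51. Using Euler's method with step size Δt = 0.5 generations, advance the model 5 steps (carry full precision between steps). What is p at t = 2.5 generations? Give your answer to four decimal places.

0.4542

Update rule: p ← p + [c·p·(h−p) − e·p]·Δt with Δt = 0.5.
p: 0.51000 → 0.49623  (Δp = -0.01377)
p: 0.49623 → 0.48396  (Δp = -0.01227)
p: 0.48396 → 0.47297  (Δp = -0.01099)
p: 0.47297 → 0.46309  (Δp = -0.00988)
p: 0.46309 → 0.45417  (Δp = -0.00892)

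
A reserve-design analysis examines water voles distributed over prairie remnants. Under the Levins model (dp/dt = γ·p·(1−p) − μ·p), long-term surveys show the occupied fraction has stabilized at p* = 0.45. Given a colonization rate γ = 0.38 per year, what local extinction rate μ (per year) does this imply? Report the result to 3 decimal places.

0.209

At equilibrium γ(1−p*) = μ.
μ = 0.38 × (1 − 0.45) = 0.38 × 0.5500 = 0.2090.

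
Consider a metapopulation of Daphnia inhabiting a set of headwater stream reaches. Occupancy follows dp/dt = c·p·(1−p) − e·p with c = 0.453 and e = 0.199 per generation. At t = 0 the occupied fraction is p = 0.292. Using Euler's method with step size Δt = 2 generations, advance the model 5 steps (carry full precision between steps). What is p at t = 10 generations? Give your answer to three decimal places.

Update rule: p ← p + [c·p·(1−p) − e·p]·Δt with Δt = 2.
p: 0.29200 → 0.36309  (Δp = +0.07109)
p: 0.36309 → 0.42810  (Δp = +0.06501)
p: 0.42810 → 0.47953  (Δp = +0.05143)
p: 0.47953 → 0.51480  (Δp = +0.03527)
p: 0.51480 → 0.53621  (Δp = +0.02141)

0.536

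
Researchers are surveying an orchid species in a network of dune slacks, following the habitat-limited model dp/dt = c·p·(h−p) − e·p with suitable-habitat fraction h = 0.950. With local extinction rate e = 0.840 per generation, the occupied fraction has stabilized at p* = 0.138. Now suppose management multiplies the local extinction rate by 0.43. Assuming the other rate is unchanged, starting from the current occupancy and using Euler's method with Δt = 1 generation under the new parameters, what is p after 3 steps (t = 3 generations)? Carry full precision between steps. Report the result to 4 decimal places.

0.3810

Balance c(h−p*) = e gives c = e/(0.95 − 0.13800) = 0.840/0.81200 = 1.03448.
Starting from p₀ = 0.13800; update p ← p + (dp/dt)·Δt with the new parameters.
p: 0.13800 → 0.20407  (Δp = +0.06607)
p: 0.20407 → 0.28784  (Δp = +0.08376)
p: 0.28784 → 0.38104  (Δp = +0.09320)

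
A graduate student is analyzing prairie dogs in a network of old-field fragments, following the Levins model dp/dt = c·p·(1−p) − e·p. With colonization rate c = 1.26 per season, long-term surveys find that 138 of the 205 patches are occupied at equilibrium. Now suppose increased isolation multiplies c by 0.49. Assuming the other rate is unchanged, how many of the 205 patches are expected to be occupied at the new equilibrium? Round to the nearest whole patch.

Observed p* = 138/205 = 0.67317.
Balance c(1−p*) = e gives e = 1.26×(1 − 0.67317) = 0.41181.
New p* = 1 − e/c = 1 − 0.41181/0.61740 = 0.33299.
Expected occupied = 205 × 0.33299 = 68.26 ≈ 68.

68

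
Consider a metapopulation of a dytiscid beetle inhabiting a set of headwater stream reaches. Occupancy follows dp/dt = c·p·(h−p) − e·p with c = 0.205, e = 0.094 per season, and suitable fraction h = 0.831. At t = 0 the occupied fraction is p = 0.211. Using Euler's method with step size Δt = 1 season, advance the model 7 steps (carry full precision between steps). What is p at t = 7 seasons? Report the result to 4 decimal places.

Update rule: p ← p + [c·p·(h−p) − e·p]·Δt with Δt = 1.
step 1: Δp = +0.00698, p = 0.21798
step 2: Δp = +0.00690, p = 0.22489
step 3: Δp = +0.00680, p = 0.23169
step 4: Δp = +0.00669, p = 0.23838
step 5: Δp = +0.00655, p = 0.24493
step 6: Δp = +0.00640, p = 0.25133
step 7: Δp = +0.00624, p = 0.25757

0.2576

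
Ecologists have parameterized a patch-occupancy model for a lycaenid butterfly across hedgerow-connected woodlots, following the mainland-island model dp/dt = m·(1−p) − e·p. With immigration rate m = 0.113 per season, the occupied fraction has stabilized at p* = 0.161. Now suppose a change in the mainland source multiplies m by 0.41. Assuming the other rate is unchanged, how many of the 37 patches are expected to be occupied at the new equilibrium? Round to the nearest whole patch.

3

Balance m(1−p*) = e·p* gives e = m(1−p*)/p* = 0.113×0.83900/0.16100 = 0.58886.
New p* = m/(m+e) = 0.04633/(0.04633+0.58886) = 0.07294.
Expected occupied = 37 × 0.07294 = 2.70 ≈ 3.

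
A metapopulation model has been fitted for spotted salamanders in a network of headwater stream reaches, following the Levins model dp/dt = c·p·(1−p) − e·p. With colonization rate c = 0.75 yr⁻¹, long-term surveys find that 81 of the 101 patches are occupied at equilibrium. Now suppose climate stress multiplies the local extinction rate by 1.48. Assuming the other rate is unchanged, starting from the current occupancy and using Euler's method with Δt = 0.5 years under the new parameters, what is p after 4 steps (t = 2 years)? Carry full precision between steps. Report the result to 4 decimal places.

Observed p* = 81/101 = 0.80198.
Balance c(1−p*) = e gives e = 0.75×(1 − 0.80198) = 0.14851.
Starting from p₀ = 0.80198; update p ← p + (dp/dt)·Δt with the new parameters.
  1  |  dp/dt·Δt = -0.028585  |  p_1 = 0.773395
  2  |  dp/dt·Δt = -0.019276  |  p_2 = 0.754119
  3  |  dp/dt·Δt = -0.013344  |  p_3 = 0.740774
  4  |  dp/dt·Δt = -0.009401  |  p_4 = 0.731373

0.7314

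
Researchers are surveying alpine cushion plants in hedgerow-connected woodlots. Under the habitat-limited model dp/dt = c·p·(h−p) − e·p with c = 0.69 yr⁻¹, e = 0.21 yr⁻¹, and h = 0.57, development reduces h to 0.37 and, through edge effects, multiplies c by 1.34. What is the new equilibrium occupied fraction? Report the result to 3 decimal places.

Before: p* = h − e/c = 0.57 − 0.21/0.69 = 0.57 − 0.3043 = 0.2657.
After: c = 0.9246, e = 0.21, h = 0.37; p* = 0.37 − 0.21/0.9246 = 0.1429.

0.143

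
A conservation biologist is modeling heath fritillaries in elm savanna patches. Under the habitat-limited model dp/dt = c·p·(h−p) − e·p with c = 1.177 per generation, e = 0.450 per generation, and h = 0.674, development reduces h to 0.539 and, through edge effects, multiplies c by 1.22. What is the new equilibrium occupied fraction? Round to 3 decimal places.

Before: p* = h − e/c = 0.674 − 0.450/1.177 = 0.674 − 0.3823 = 0.2917.
After: c = 1.43594, e = 0.45, h = 0.539; p* = 0.539 − 0.45/1.43594 = 0.2256.

0.226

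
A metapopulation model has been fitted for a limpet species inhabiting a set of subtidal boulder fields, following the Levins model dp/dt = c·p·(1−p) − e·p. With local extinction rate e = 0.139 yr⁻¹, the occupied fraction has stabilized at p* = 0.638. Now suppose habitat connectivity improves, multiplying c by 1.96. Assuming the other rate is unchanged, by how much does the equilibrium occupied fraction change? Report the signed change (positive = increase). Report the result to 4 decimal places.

Balance c(1−p*) = e gives c = e/(1 − 0.63800) = 0.139/0.36200 = 0.38398.
New p* = 1 − e/c = 1 − 0.13900/0.75260 = 0.81531.
Δp* = 0.81531 − 0.63800 = +0.17731.

0.1773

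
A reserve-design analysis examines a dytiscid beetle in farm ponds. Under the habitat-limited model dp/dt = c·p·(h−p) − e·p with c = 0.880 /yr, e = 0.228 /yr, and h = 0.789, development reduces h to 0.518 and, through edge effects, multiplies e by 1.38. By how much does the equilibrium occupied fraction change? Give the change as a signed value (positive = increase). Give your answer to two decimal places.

Before: p* = h − e/c = 0.789 − 0.228/0.880 = 0.789 − 0.2591 = 0.5299.
After: c = 0.88, e = 0.31464, h = 0.518; p* = 0.518 − 0.31464/0.88 = 0.1605.
Δp* = 0.1605 − 0.5299 = -0.3695.

-0.37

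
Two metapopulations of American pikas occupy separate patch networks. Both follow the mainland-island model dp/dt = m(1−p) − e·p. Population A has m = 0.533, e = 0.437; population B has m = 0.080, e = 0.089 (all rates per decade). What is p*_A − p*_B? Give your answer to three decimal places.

0.076

A: p*_A = m/(m+e) = 0.533/0.9700 = 0.5495.
B: p*_B = 0.080/0.1690 = 0.4734.
p*_A − p*_B = 0.5495 − 0.4734 = 0.0761.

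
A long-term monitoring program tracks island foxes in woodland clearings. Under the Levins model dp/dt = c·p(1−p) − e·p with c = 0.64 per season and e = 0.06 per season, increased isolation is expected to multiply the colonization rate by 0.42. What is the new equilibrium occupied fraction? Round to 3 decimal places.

Before: p* = 1 − 0.06/0.64 = 0.9062.
After the change, c = 0.2688, e = 0.06, so p* = 1 − 0.06/0.2688 = 0.7768.

0.777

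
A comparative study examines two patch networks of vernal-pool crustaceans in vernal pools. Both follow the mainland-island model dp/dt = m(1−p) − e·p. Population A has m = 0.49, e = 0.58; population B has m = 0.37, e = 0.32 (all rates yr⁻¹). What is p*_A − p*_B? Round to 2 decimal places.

-0.08

A: p*_A = m/(m+e) = 0.49/1.0700 = 0.4579.
B: p*_B = 0.37/0.6900 = 0.5362.
p*_A − p*_B = 0.4579 − 0.5362 = -0.0783.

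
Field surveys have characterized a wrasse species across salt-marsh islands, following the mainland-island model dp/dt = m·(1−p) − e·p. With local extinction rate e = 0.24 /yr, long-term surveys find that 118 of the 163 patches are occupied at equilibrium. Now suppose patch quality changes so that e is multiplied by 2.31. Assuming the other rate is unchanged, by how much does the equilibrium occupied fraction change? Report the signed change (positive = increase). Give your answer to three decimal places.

-0.192

Observed p* = 118/163 = 0.72393.
Balance m(1−p*) = e·p* gives m = e·p*/(1−p*) = 0.24×0.72393/0.27607 = 0.62934.
New p* = m/(m+e) = 0.62934/(0.62934+0.55440) = 0.53165.
Δp* = 0.53165 − 0.72393 = -0.19228.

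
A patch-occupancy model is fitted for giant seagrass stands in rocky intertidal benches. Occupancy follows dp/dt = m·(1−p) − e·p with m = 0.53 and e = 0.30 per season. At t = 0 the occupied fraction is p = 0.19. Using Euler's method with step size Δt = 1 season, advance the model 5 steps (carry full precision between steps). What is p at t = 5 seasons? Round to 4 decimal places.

Update rule: p ← p + [m·(1−p) − e·p]·Δt with Δt = 1.
step 1: Δp = +0.37230, p = 0.56230
step 2: Δp = +0.06329, p = 0.62559
step 3: Δp = +0.01076, p = 0.63635
step 4: Δp = +0.00183, p = 0.63818
step 5: Δp = +0.00031, p = 0.63849

0.6385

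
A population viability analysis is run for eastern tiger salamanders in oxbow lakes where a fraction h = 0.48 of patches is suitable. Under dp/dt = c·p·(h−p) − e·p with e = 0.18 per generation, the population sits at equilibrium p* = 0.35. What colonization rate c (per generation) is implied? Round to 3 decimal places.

1.385

At equilibrium c(h−p*) = e, so c = e/(h−p*).
c = 0.18/(0.48 − 0.35) = 0.18/0.1300 = 1.3846.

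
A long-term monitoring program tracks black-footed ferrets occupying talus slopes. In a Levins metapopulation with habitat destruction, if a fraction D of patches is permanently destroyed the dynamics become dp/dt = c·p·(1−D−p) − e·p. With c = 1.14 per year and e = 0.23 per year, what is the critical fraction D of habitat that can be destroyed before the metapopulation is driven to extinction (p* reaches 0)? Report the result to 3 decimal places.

The nontrivial equilibrium is p* = (1−D) − e/c; extinction occurs when this hits zero.
So D_crit = 1 − e/c = 1 − 0.23/1.14 = 1 − 0.2018 = 0.7982.
This equals the undisturbed p*, a classic result of Lande's extension.

0.798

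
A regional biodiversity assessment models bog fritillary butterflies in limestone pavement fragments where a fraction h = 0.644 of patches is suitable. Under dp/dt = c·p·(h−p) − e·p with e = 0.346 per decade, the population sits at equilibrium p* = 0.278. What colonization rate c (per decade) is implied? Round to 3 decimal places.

At equilibrium c(h−p*) = e, so c = e/(h−p*).
c = 0.346/(0.644 − 0.278) = 0.346/0.3660 = 0.9454.

0.945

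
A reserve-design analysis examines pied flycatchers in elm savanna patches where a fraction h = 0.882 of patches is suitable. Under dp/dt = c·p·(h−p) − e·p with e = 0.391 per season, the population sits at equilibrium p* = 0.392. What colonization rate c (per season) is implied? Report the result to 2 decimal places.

At equilibrium c(h−p*) = e, so c = e/(h−p*).
c = 0.391/(0.882 − 0.392) = 0.391/0.4900 = 0.7980.

0.80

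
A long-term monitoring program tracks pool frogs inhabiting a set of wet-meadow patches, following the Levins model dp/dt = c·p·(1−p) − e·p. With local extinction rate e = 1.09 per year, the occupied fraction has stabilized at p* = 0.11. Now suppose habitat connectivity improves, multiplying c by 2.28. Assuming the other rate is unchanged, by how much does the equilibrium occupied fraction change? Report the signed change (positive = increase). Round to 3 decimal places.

0.500

Balance c(1−p*) = e gives c = e/(1 − 0.11000) = 1.09/0.89000 = 1.22472.
New p* = 1 − e/c = 1 − 1.09000/2.79236 = 0.60965.
Δp* = 0.60965 − 0.11000 = +0.49965.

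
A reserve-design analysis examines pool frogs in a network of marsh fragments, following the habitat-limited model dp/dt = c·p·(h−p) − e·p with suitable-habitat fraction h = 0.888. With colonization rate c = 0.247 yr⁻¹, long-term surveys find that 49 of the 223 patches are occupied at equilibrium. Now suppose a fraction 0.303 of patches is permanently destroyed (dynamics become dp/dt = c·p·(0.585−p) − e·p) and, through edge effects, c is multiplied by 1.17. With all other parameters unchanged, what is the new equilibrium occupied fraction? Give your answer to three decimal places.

0.014

Observed p* = 49/223 = 0.21973.
Balance c(h−p*) = e gives e = 0.247×(0.888 − 0.21973) = 0.16506.
New p* = 0.585 − e/c = 0.585 − 0.16506/0.28899 = 0.01384.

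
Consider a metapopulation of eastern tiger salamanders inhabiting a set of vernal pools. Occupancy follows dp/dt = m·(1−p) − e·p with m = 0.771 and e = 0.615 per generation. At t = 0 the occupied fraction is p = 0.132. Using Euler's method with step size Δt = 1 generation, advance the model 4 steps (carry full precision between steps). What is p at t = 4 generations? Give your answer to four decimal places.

Update rule: p ← p + [m·(1−p) − e·p]·Δt with Δt = 1.
step 1: Δp = +0.58805, p = 0.72005
step 2: Δp = -0.22699, p = 0.49306
step 3: Δp = +0.08762, p = 0.58068
step 4: Δp = -0.03382, p = 0.54686

0.5469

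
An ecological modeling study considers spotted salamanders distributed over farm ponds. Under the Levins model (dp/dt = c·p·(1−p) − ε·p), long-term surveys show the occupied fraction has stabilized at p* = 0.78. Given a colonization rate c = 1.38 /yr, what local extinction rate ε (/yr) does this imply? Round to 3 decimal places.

At equilibrium c(1−p*) = ε.
ε = 1.38 × (1 − 0.78) = 1.38 × 0.2200 = 0.3036.

0.304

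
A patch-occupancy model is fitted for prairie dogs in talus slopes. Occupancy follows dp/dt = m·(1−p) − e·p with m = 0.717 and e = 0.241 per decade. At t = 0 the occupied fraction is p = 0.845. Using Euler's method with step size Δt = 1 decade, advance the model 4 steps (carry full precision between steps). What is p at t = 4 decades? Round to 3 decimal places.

Update rule: p ← p + [m·(1−p) − e·p]·Δt with Δt = 1.
  1  |  dp/dt·Δt = -0.092510  |  p_1 = 0.752490
  2  |  dp/dt·Δt = -0.003885  |  p_2 = 0.748605
  3  |  dp/dt·Δt = -0.000163  |  p_3 = 0.748441
  4  |  dp/dt·Δt = -0.000007  |  p_4 = 0.748435

0.748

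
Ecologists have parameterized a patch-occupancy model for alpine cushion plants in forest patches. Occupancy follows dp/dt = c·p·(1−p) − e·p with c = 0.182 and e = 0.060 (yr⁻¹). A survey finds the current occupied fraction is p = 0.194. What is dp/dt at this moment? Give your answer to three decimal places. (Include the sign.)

Colonization term: c·p·(1−p) = 0.182×0.194×0.8060 = 0.02846.
Extinction term: e·p = 0.01164.
dp/dt = 0.02846 − 0.01164 = 0.01682.

0.017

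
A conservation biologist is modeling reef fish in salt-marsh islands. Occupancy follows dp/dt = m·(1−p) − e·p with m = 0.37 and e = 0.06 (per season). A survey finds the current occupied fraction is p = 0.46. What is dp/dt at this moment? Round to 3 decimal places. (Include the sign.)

0.172

Colonization term: m·(1−p) = 0.37×0.5400 = 0.19980.
Extinction term: e·p = 0.02760.
dp/dt = 0.19980 − 0.02760 = 0.17220.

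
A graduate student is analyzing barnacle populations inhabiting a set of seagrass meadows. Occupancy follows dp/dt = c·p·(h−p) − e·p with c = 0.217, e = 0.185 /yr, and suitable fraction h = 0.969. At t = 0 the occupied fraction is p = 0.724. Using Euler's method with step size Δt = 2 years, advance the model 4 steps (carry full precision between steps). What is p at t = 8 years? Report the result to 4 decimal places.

0.3337

Update rule: p ← p + [c·p·(h−p) − e·p]·Δt with Δt = 2.
p: 0.72400 → 0.53310  (Δp = -0.19090)
p: 0.53310 → 0.43671  (Δp = -0.09640)
p: 0.43671 → 0.37601  (Δp = -0.06070)
p: 0.37601 → 0.33366  (Δp = -0.04235)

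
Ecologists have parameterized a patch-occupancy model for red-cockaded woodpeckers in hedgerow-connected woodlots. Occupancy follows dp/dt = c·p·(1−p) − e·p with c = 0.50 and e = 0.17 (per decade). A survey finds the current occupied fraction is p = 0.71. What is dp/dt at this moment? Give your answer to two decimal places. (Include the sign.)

-0.02

Colonization term: c·p·(1−p) = 0.50×0.71×0.2900 = 0.10295.
Extinction term: e·p = 0.12070.
dp/dt = 0.10295 − 0.12070 = -0.01775.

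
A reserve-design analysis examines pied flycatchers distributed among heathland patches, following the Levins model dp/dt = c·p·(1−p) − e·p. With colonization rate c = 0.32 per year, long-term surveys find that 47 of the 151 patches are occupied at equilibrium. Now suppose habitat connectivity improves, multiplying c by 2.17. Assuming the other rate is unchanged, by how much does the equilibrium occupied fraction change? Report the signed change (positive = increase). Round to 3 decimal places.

0.371

Observed p* = 47/151 = 0.31126.
Balance c(1−p*) = e gives e = 0.32×(1 − 0.31126) = 0.22040.
New p* = 1 − e/c = 1 − 0.22040/0.69440 = 0.68260.
Δp* = 0.68260 − 0.31126 = +0.37134.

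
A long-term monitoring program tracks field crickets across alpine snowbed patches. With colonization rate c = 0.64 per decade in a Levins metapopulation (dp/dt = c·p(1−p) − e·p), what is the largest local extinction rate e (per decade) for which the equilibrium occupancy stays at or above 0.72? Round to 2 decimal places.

1 − e/c ≥ 0.72 ⇒ e ≤ c(1 − 0.72) = 0.64 × 0.2800.
e_max = 0.1792.

0.18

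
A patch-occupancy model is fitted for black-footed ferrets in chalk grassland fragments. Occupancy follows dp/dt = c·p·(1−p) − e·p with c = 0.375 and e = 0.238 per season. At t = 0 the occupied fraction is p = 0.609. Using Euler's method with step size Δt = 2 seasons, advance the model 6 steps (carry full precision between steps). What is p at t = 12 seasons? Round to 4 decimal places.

Update rule: p ← p + [c·p·(1−p) − e·p]·Δt with Δt = 2.
  1  |  dp/dt·Δt = -0.111295  |  p_1 = 0.497705
  2  |  dp/dt·Δt = -0.049412  |  p_2 = 0.448294
  3  |  dp/dt·Δt = -0.027893  |  p_3 = 0.420401
  4  |  dp/dt·Δt = -0.017363  |  p_4 = 0.403038
  5  |  dp/dt·Δt = -0.011397  |  p_5 = 0.391641
  6  |  dp/dt·Δt = -0.007727  |  p_6 = 0.383913

0.3839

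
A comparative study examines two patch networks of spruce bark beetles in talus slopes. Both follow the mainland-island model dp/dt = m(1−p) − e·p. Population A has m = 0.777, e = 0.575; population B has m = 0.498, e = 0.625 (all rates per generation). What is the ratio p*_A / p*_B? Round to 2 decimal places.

1.30

A: p*_A = m/(m+e) = 0.777/1.3520 = 0.5747.
B: p*_B = 0.498/1.1230 = 0.4435.
p*_A / p*_B = 0.5747/0.4435 = 1.2960.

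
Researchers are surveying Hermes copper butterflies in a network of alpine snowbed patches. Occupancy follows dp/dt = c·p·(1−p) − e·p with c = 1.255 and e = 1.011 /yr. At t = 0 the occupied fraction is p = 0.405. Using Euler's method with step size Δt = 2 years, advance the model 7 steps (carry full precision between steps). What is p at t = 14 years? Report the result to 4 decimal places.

Update rule: p ← p + [c·p·(1−p) − e·p]·Δt with Δt = 2.
  1  |  dp/dt·Δt = -0.214063  |  p_1 = 0.190937
  2  |  dp/dt·Δt = +0.001670  |  p_2 = 0.192607
  3  |  dp/dt·Δt = +0.000877  |  p_3 = 0.193485
  4  |  dp/dt·Δt = +0.000455  |  p_4 = 0.193940
  5  |  dp/dt·Δt = +0.000235  |  p_5 = 0.194175
  6  |  dp/dt·Δt = +0.000121  |  p_6 = 0.194295
  7  |  dp/dt·Δt = +0.000062  |  p_7 = 0.194357

0.1944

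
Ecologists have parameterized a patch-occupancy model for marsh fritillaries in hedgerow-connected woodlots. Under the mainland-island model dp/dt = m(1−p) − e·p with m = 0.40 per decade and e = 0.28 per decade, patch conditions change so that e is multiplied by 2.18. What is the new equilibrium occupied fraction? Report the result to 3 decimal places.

0.396

Before: p* = 0.40/(0.40+0.28) = 0.5882.
After: m = 0.4, e = 0.6104; p* = 0.4/1.0104 = 0.3959.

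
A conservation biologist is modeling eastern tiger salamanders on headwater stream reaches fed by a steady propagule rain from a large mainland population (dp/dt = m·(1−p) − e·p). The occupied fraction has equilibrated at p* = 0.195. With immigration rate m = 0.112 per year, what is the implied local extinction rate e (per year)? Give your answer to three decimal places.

0.462

At equilibrium m(1−p*) = e·p*, so e = m(1−p*)/p*.
e = 0.112 × 0.8050 / 0.195 = 0.4624.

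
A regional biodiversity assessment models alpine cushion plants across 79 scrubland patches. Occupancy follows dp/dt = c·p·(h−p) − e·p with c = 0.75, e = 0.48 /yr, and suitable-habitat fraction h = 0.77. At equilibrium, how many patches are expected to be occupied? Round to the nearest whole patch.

p* = h − e/c = 0.77 − 0.6400 = 0.1300.
Expected occupied patches = N × p* = 79 × 0.1300 = 10.27 ≈ 10.

10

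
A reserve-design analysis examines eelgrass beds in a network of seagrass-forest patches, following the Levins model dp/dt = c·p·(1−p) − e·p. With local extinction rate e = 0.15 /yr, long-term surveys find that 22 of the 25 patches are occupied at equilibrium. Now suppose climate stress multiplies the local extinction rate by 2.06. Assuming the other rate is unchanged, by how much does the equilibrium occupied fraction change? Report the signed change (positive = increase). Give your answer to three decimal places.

-0.127

Observed p* = 22/25 = 0.88000.
Balance c(1−p*) = e gives c = e/(1 − 0.88000) = 0.15/0.12000 = 1.25000.
New p* = 1 − e/c = 1 − 0.30900/1.25000 = 0.75280.
Δp* = 0.75280 − 0.88000 = -0.12720.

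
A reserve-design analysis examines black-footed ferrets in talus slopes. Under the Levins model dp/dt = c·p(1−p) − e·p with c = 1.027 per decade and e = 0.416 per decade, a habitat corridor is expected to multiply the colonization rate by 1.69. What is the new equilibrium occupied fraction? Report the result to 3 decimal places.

0.760

Before: p* = 1 − 0.416/1.027 = 0.5949.
After the change, c = 1.73563, e = 0.416, so p* = 1 − 0.416/1.73563 = 0.7603.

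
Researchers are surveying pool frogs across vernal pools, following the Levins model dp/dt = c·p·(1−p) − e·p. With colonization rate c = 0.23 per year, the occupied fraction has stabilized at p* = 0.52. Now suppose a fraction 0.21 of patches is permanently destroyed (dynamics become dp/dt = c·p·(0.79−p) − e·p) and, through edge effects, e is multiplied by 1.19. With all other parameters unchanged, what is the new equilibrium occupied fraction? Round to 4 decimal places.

Balance c(1−p*) = e gives e = 0.23×(1 − 0.52000) = 0.11040.
New p* = 0.79 − e/c = 0.79 − 0.13138/0.23000 = 0.21878.

0.2188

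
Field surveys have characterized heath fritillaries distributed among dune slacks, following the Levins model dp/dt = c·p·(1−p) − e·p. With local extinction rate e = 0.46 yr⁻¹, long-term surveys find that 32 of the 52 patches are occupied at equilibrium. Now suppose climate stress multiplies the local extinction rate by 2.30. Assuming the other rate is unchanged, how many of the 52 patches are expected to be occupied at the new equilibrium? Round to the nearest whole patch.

Observed p* = 32/52 = 0.61538.
Balance c(1−p*) = e gives c = e/(1 − 0.61538) = 0.46/0.38462 = 1.19599.
New p* = 1 − e/c = 1 − 1.05800/1.19599 = 0.11538.
Expected occupied = 52 × 0.11538 = 6.00 ≈ 6.

6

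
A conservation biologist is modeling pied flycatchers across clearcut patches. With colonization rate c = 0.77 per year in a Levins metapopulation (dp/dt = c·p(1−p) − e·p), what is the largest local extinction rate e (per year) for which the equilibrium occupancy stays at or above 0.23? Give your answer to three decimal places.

0.593

1 − e/c ≥ 0.23 ⇒ e ≤ c(1 − 0.23) = 0.77 × 0.7700.
e_max = 0.5929.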